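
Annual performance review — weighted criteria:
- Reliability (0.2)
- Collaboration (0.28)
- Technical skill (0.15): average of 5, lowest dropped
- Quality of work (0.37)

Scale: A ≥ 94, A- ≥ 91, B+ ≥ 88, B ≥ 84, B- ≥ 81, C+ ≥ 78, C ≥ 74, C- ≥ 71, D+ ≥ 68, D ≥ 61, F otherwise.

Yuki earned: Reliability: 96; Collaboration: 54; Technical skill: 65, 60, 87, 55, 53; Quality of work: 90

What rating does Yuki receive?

C

Technical skill: drop 53 → average of remaining 4 = 267/4 = 66.75
Weighted total:
  Reliability 96 × 0.2 = 19.2
  Collaboration 54 × 0.28 = 15.12
  Technical skill 66.75 × 0.15 = 10.0125
  Quality of work 90 × 0.37 = 33.3
Sum = 77.6325
77.6325 is ≥ 74 and < 78 → C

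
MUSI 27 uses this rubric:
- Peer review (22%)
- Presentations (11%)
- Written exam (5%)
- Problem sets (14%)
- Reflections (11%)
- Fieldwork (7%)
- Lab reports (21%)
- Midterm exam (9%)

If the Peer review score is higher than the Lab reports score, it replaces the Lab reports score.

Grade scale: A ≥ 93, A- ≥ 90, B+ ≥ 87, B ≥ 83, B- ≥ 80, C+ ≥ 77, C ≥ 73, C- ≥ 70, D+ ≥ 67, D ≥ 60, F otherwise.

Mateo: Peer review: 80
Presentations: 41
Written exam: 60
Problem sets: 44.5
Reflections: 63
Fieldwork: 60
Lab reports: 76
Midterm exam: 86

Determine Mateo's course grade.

Peer review (80) > Lab reports (76), so Lab reports counts as 80.
Weighted total:
  Peer review 80 × 0.22 = 17.6
  Presentations 41 × 0.11 = 4.51
  Written exam 60 × 0.05 = 3
  Problem sets 44.5 × 0.14 = 6.23
  Reflections 63 × 0.11 = 6.93
  Fieldwork 60 × 0.07 = 4.2
  Lab reports 80 × 0.21 = 16.8
  Midterm exam 86 × 0.09 = 7.74
Sum = 67.01
67.01 is ≥ 67 and < 70 → D+

D+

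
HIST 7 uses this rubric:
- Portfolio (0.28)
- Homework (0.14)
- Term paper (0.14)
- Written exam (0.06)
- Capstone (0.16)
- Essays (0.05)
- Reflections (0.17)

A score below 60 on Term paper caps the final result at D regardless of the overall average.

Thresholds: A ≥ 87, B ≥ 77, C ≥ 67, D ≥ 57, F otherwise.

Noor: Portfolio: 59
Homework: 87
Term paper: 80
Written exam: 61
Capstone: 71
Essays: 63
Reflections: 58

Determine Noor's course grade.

C

Term paper score 80 ≥ 60: minimum met.
Weighted total:
  Portfolio 59 × 0.28 = 16.52
  Homework 87 × 0.14 = 12.18
  Term paper 80 × 0.14 = 11.2
  Written exam 61 × 0.06 = 3.66
  Capstone 71 × 0.16 = 11.36
  Essays 63 × 0.05 = 3.15
  Reflections 58 × 0.17 = 9.86
Sum = 67.93
67.93 is ≥ 67 and < 77 → C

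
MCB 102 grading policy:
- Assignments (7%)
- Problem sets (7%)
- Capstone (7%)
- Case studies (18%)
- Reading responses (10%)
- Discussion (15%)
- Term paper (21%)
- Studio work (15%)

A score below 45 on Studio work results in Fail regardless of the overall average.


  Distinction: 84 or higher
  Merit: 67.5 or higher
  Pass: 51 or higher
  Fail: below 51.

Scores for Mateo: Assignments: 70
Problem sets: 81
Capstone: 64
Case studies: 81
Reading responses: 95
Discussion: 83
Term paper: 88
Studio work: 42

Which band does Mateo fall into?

Studio work score 42 < 45: minimum not met.
Weighted total:
  Assignments 70 × 0.07 = 4.9
  Problem sets 81 × 0.07 = 5.67
  Capstone 64 × 0.07 = 4.48
  Case studies 81 × 0.18 = 14.58
  Reading responses 95 × 0.1 = 9.5
  Discussion 83 × 0.15 = 12.45
  Term paper 88 × 0.21 = 18.48
  Studio work 42 × 0.15 = 6.3
Sum = 76.36
Because the Studio work minimum was not met, the result is Fail.

Fail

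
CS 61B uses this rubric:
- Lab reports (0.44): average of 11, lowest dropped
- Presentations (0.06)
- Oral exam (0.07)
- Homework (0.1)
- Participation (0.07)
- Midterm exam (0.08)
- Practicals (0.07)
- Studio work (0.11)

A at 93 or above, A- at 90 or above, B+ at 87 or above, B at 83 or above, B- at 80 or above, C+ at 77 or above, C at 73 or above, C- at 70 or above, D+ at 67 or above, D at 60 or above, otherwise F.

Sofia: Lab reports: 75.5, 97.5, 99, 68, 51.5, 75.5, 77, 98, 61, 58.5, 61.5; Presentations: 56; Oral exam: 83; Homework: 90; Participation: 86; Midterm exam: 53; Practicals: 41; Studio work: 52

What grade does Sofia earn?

C-

Lab reports: drop 51.5 → average of remaining 10 = 771.5/10 = 77.15
Weighted total:
  Lab reports 77.15 × 0.44 = 33.946
  Presentations 56 × 0.06 = 3.36
  Oral exam 83 × 0.07 = 5.81
  Homework 90 × 0.1 = 9
  Participation 86 × 0.07 = 6.02
  Midterm exam 53 × 0.08 = 4.24
  Practicals 41 × 0.07 = 2.87
  Studio work 52 × 0.11 = 5.72
Sum = 70.966
70.966 is ≥ 70 and < 73 → C-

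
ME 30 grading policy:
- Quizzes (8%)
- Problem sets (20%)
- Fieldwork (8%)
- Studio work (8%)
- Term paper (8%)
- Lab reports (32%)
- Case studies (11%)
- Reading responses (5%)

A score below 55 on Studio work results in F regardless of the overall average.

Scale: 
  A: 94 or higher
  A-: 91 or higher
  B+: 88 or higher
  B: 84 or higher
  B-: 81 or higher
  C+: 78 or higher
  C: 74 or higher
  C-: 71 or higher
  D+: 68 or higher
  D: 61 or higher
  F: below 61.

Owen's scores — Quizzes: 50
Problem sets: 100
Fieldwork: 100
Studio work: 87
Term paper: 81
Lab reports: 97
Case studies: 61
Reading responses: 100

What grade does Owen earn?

Studio work score 87 ≥ 55: minimum met.
Weighted total:
  Quizzes 50 × 0.08 = 4
  Problem sets 100 × 0.2 = 20
  Fieldwork 100 × 0.08 = 8
  Studio work 87 × 0.08 = 6.96
  Term paper 81 × 0.08 = 6.48
  Lab reports 97 × 0.32 = 31.04
  Case studies 61 × 0.11 = 6.71
  Reading responses 100 × 0.05 = 5
Sum = 88.19
88.19 is ≥ 88 and < 91 → B+

B+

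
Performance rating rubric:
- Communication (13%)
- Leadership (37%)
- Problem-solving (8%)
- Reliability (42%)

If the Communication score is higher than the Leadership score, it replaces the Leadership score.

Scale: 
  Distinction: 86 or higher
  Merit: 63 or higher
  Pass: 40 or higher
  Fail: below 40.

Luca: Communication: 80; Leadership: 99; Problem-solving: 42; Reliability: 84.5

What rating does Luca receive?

Merit

Communication (80) ≤ Leadership (99), so Leadership stays at 99.
Weighted total:
  Communication 80 × 0.13 = 10.4
  Leadership 99 × 0.37 = 36.63
  Problem-solving 42 × 0.08 = 3.36
  Reliability 84.5 × 0.42 = 35.49
Sum = 85.88
85.88 is ≥ 63 and < 86 → Merit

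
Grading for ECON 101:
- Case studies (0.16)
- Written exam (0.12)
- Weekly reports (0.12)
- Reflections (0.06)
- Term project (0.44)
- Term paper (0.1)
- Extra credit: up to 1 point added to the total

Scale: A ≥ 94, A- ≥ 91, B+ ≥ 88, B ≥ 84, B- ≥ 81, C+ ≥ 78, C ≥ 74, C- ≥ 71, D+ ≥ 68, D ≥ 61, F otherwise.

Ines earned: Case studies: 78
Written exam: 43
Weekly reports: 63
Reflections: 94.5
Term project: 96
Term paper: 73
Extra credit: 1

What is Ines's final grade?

Weighted total:
  Case studies 78 × 0.16 = 12.48
  Written exam 43 × 0.12 = 5.16
  Weekly reports 63 × 0.12 = 7.56
  Reflections 94.5 × 0.06 = 5.67
  Term project 96 × 0.44 = 42.24
  Term paper 73 × 0.1 = 7.3
Sum = 80.41
Extra credit: 80.41 + 1 = 81.41
81.41 is ≥ 81 and < 84 → B-

B-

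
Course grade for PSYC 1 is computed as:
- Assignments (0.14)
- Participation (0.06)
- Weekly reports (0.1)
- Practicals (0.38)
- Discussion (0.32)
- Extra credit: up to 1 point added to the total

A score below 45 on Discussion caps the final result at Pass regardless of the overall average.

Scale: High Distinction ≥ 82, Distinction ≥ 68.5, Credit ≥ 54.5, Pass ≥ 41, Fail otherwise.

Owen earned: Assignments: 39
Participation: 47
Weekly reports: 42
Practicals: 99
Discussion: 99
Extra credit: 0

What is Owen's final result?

Distinction

Discussion score 99 ≥ 45: minimum met.
Weighted total:
  Assignments 39 × 0.14 = 5.46
  Participation 47 × 0.06 = 2.82
  Weekly reports 42 × 0.1 = 4.2
  Practicals 99 × 0.38 = 37.62
  Discussion 99 × 0.32 = 31.68
Sum = 81.78
Extra credit: 81.78 + 0 = 81.78
81.78 is ≥ 68.5 and < 82 → Distinction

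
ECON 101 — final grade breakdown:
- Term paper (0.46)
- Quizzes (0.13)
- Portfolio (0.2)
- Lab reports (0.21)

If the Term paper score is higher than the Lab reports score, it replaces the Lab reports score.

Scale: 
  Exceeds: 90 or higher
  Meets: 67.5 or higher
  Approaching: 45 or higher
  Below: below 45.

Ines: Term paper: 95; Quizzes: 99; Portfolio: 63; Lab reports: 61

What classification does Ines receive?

Meets

Term paper (95) > Lab reports (61), so Lab reports counts as 95.
Weighted total:
  Term paper 95 × 0.46 = 43.7
  Quizzes 99 × 0.13 = 12.87
  Portfolio 63 × 0.2 = 12.6
  Lab reports 95 × 0.21 = 19.95
Sum = 89.12
89.12 is ≥ 67.5 and < 90 → Meets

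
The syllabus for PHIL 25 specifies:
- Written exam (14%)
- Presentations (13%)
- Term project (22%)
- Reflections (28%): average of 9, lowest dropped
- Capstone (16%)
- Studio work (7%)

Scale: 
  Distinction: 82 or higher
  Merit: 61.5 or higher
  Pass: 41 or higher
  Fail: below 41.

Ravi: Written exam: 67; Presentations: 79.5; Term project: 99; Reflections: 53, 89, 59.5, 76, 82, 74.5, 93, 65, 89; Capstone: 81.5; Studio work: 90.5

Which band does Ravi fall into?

Distinction

Reflections: drop 53 → average of remaining 8 = 628/8 = 78.5
Weighted total:
  Written exam 67 × 0.14 = 9.38
  Presentations 79.5 × 0.13 = 10.335
  Term project 99 × 0.22 = 21.78
  Reflections 78.5 × 0.28 = 21.98
  Capstone 81.5 × 0.16 = 13.04
  Studio work 90.5 × 0.07 = 6.335
Sum = 82.85
82.85 ≥ 82 → Distinction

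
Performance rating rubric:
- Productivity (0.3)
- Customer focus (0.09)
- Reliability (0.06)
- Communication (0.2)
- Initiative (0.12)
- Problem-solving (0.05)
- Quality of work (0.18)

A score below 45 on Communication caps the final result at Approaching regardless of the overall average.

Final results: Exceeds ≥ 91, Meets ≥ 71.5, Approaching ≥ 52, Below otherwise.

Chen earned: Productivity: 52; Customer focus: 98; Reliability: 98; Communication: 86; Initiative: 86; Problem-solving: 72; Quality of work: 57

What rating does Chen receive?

Meets

Communication score 86 ≥ 45: minimum met.
Weighted total:
  Productivity 52 × 0.3 = 15.6
  Customer focus 98 × 0.09 = 8.82
  Reliability 98 × 0.06 = 5.88
  Communication 86 × 0.2 = 17.2
  Initiative 86 × 0.12 = 10.32
  Problem-solving 72 × 0.05 = 3.6
  Quality of work 57 × 0.18 = 10.26
Sum = 71.68
71.68 is ≥ 71.5 and < 91 → Meets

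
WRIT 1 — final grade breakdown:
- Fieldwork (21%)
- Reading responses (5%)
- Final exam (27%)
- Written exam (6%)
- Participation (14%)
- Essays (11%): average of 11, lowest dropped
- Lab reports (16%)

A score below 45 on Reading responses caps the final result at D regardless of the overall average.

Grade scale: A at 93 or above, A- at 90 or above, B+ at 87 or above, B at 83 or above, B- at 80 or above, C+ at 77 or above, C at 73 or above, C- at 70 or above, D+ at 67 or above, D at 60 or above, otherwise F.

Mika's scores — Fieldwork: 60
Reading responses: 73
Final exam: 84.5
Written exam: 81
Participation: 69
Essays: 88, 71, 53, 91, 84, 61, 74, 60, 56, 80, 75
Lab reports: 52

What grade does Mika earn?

Essays: drop 53 → average of remaining 10 = 740/10 = 74
Reading responses score 73 ≥ 45: minimum met.
Weighted total:
  Fieldwork 60 × 0.21 = 12.6
  Reading responses 73 × 0.05 = 3.65
  Final exam 84.5 × 0.27 = 22.815
  Written exam 81 × 0.06 = 4.86
  Participation 69 × 0.14 = 9.66
  Essays 74 × 0.11 = 8.14
  Lab reports 52 × 0.16 = 8.32
Sum = 70.045
70.045 is ≥ 70 and < 73 → C-

C-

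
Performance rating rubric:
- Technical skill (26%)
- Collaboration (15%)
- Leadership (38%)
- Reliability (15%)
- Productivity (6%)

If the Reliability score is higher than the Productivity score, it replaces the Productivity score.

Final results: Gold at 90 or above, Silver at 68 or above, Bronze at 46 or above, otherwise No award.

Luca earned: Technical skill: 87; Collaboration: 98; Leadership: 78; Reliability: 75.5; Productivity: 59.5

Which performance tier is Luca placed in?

Reliability (75.5) > Productivity (59.5), so Productivity counts as 75.5.
Weighted total:
  Technical skill 87 × 0.26 = 22.62
  Collaboration 98 × 0.15 = 14.7
  Leadership 78 × 0.38 = 29.64
  Reliability 75.5 × 0.15 = 11.325
  Productivity 75.5 × 0.06 = 4.53
Sum = 82.815
82.815 is ≥ 68 and < 90 → Silver

Silver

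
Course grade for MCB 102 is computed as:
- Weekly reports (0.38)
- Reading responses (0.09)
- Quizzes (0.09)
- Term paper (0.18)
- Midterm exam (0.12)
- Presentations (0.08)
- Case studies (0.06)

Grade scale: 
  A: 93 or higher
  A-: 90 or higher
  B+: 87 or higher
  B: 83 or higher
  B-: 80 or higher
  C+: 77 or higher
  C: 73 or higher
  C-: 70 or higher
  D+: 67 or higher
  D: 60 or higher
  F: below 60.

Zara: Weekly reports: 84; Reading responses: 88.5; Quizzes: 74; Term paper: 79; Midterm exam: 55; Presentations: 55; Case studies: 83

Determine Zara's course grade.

C

Weighted total:
  Weekly reports 84 × 0.38 = 31.92
  Reading responses 88.5 × 0.09 = 7.965
  Quizzes 74 × 0.09 = 6.66
  Term paper 79 × 0.18 = 14.22
  Midterm exam 55 × 0.12 = 6.6
  Presentations 55 × 0.08 = 4.4
  Case studies 83 × 0.06 = 4.98
Sum = 76.745
76.745 is ≥ 73 and < 77 → C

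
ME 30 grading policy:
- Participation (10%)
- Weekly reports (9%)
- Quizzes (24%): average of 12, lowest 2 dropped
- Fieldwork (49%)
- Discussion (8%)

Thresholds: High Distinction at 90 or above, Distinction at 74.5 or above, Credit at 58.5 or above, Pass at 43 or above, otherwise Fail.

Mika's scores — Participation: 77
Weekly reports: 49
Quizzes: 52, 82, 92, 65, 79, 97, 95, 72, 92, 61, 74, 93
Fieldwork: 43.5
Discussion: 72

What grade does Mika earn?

Credit

Quizzes: drop 52, 61 → average of remaining 10 = 841/10 = 84.1
Weighted total:
  Participation 77 × 0.1 = 7.7
  Weekly reports 49 × 0.09 = 4.41
  Quizzes 84.1 × 0.24 = 20.184
  Fieldwork 43.5 × 0.49 = 21.315
  Discussion 72 × 0.08 = 5.76
Sum = 59.369
59.369 is ≥ 58.5 and < 74.5 → Credit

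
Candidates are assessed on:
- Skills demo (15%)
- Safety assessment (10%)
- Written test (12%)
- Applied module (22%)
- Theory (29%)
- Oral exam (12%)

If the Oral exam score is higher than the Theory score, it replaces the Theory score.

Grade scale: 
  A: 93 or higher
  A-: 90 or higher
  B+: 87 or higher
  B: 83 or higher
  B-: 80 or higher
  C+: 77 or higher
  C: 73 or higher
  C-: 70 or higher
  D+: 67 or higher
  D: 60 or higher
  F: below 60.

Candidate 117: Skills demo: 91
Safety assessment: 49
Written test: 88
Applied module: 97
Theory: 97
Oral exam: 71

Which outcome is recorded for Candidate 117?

B+

Oral exam (71) ≤ Theory (97), so Theory stays at 97.
Weighted total:
  Skills demo 91 × 0.15 = 13.65
  Safety assessment 49 × 0.1 = 4.9
  Written test 88 × 0.12 = 10.56
  Applied module 97 × 0.22 = 21.34
  Theory 97 × 0.29 = 28.13
  Oral exam 71 × 0.12 = 8.52
Sum = 87.1
87.1 is ≥ 87 and < 90 → B+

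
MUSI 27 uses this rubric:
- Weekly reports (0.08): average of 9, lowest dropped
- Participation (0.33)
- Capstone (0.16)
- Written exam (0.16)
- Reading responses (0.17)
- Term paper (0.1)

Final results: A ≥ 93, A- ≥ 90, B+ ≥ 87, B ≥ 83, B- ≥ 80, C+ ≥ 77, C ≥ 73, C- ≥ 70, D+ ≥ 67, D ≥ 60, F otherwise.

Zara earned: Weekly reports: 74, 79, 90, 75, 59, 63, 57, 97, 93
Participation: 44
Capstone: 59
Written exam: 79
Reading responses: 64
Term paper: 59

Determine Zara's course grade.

F

Weekly reports: drop 57 → average of remaining 8 = 630/8 = 78.75
Weighted total:
  Weekly reports 78.75 × 0.08 = 6.3
  Participation 44 × 0.33 = 14.52
  Capstone 59 × 0.16 = 9.44
  Written exam 79 × 0.16 = 12.64
  Reading responses 64 × 0.17 = 10.88
  Term paper 59 × 0.1 = 5.9
Sum = 59.68
59.68 < 60 → F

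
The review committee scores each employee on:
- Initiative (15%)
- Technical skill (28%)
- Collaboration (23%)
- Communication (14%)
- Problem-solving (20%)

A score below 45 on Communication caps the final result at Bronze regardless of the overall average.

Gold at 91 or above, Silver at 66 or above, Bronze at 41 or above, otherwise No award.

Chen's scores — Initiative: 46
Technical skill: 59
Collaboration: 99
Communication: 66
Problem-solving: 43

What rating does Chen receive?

Communication score 66 ≥ 45: minimum met.
Weighted total:
  Initiative 46 × 0.15 = 6.9
  Technical skill 59 × 0.28 = 16.52
  Collaboration 99 × 0.23 = 22.77
  Communication 66 × 0.14 = 9.24
  Problem-solving 43 × 0.2 = 8.6
Sum = 64.03
64.03 is ≥ 41 and < 66 → Bronze

Bronze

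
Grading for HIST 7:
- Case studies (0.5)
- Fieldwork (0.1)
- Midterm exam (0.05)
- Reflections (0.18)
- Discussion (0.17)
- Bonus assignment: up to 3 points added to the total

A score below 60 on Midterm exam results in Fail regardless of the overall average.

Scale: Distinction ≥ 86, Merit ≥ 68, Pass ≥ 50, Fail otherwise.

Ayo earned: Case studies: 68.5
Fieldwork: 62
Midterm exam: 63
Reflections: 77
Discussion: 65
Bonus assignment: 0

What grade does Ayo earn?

Midterm exam score 63 ≥ 60: minimum met.
Weighted total:
  Case studies 68.5 × 0.5 = 34.25
  Fieldwork 62 × 0.1 = 6.2
  Midterm exam 63 × 0.05 = 3.15
  Reflections 77 × 0.18 = 13.86
  Discussion 65 × 0.17 = 11.05
Sum = 68.51
Bonus assignment: 68.51 + 0 = 68.51
68.51 is ≥ 68 and < 86 → Merit

Merit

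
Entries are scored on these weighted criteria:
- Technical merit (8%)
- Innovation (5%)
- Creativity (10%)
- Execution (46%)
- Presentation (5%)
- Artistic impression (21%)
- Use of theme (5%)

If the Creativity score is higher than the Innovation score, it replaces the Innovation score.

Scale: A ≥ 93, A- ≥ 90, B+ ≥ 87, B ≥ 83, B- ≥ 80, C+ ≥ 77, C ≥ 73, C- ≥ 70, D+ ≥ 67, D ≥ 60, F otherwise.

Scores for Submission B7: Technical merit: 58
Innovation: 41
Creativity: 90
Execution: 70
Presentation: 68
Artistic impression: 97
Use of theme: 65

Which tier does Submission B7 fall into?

C+

Creativity (90) > Innovation (41), so Innovation counts as 90.
Weighted total:
  Technical merit 58 × 0.08 = 4.64
  Innovation 90 × 0.05 = 4.5
  Creativity 90 × 0.1 = 9
  Execution 70 × 0.46 = 32.2
  Presentation 68 × 0.05 = 3.4
  Artistic impression 97 × 0.21 = 20.37
  Use of theme 65 × 0.05 = 3.25
Sum = 77.36
77.36 is ≥ 77 and < 80 → C+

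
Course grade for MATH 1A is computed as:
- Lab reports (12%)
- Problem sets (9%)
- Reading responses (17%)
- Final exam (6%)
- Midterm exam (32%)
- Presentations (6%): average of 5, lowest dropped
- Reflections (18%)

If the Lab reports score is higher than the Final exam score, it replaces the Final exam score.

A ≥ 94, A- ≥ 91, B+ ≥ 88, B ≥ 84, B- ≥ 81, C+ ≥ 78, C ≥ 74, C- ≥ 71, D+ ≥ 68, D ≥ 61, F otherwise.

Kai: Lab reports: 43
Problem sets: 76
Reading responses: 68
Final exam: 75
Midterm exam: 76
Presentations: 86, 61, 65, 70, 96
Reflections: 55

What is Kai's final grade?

D

Presentations: drop 61 → average of remaining 4 = 317/4 = 79.25
Lab reports (43) ≤ Final exam (75), so Final exam stays at 75.
Weighted total:
  Lab reports 43 × 0.12 = 5.16
  Problem sets 76 × 0.09 = 6.84
  Reading responses 68 × 0.17 = 11.56
  Final exam 75 × 0.06 = 4.5
  Midterm exam 76 × 0.32 = 24.32
  Presentations 79.25 × 0.06 = 4.755
  Reflections 55 × 0.18 = 9.9
Sum = 67.035
67.035 is ≥ 61 and < 68 → D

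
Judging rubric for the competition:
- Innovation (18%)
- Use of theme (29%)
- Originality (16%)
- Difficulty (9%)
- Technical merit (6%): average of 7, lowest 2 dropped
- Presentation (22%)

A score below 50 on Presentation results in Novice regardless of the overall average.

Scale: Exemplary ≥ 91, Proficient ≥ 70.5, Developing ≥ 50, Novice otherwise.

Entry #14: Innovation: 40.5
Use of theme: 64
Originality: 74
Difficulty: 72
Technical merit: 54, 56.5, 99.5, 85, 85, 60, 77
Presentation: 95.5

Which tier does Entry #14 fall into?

Developing

Technical merit: drop 54, 56.5 → average of remaining 5 = 406.5/5 = 81.3
Presentation score 95.5 ≥ 50: minimum met.
Weighted total:
  Innovation 40.5 × 0.18 = 7.29
  Use of theme 64 × 0.29 = 18.56
  Originality 74 × 0.16 = 11.84
  Difficulty 72 × 0.09 = 6.48
  Technical merit 81.3 × 0.06 = 4.878
  Presentation 95.5 × 0.22 = 21.01
Sum = 70.058
70.058 is ≥ 50 and < 70.5 → Developing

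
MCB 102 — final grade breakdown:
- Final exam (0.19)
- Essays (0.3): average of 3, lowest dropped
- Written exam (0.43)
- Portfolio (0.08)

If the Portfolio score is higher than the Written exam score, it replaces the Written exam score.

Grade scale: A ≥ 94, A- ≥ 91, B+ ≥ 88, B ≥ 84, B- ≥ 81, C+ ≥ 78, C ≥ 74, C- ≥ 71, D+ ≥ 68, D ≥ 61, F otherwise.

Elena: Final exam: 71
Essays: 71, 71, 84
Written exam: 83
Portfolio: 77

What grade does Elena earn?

C+

Essays: drop 71 → average of remaining 2 = 155/2 = 77.5
Portfolio (77) ≤ Written exam (83), so Written exam stays at 83.
Weighted total:
  Final exam 71 × 0.19 = 13.49
  Essays 77.5 × 0.3 = 23.25
  Written exam 83 × 0.43 = 35.69
  Portfolio 77 × 0.08 = 6.16
Sum = 78.59
78.59 is ≥ 78 and < 81 → C+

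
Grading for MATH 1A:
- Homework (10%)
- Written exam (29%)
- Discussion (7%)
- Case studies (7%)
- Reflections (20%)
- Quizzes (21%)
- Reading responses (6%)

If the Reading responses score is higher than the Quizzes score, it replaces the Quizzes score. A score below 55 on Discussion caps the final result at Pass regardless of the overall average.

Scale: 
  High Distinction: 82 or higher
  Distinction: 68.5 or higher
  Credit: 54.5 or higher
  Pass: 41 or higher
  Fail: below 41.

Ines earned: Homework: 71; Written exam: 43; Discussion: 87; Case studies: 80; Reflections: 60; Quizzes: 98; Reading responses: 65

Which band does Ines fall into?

Reading responses (65) ≤ Quizzes (98), so Quizzes stays at 98.
Discussion score 87 ≥ 55: minimum met.
Weighted total:
  Homework 71 × 0.1 = 7.1
  Written exam 43 × 0.29 = 12.47
  Discussion 87 × 0.07 = 6.09
  Case studies 80 × 0.07 = 5.6
  Reflections 60 × 0.2 = 12
  Quizzes 98 × 0.21 = 20.58
  Reading responses 65 × 0.06 = 3.9
Sum = 67.74
67.74 is ≥ 54.5 and < 68.5 → Credit

Credit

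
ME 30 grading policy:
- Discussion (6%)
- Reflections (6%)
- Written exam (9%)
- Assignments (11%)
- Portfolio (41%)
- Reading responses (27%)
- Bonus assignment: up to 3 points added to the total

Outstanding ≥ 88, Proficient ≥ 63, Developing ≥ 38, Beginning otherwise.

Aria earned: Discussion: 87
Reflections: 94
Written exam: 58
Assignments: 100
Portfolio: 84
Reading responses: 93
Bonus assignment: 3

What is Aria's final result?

Outstanding

Weighted total:
  Discussion 87 × 0.06 = 5.22
  Reflections 94 × 0.06 = 5.64
  Written exam 58 × 0.09 = 5.22
  Assignments 100 × 0.11 = 11
  Portfolio 84 × 0.41 = 34.44
  Reading responses 93 × 0.27 = 25.11
Sum = 86.63
Bonus assignment: 86.63 + 3 = 89.63
89.63 ≥ 88 → Outstanding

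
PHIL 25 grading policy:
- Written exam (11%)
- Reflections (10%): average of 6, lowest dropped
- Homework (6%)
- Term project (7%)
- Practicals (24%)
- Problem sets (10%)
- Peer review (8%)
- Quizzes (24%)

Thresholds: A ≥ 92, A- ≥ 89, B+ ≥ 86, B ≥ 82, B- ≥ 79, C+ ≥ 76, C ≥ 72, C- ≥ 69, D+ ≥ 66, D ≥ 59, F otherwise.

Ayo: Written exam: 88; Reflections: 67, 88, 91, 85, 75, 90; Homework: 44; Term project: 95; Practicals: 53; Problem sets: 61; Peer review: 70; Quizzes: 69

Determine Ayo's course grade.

D+

Reflections: drop 67 → average of remaining 5 = 429/5 = 85.8
Weighted total:
  Written exam 88 × 0.11 = 9.68
  Reflections 85.8 × 0.1 = 8.58
  Homework 44 × 0.06 = 2.64
  Term project 95 × 0.07 = 6.65
  Practicals 53 × 0.24 = 12.72
  Problem sets 61 × 0.1 = 6.1
  Peer review 70 × 0.08 = 5.6
  Quizzes 69 × 0.24 = 16.56
Sum = 68.53
68.53 is ≥ 66 and < 69 → D+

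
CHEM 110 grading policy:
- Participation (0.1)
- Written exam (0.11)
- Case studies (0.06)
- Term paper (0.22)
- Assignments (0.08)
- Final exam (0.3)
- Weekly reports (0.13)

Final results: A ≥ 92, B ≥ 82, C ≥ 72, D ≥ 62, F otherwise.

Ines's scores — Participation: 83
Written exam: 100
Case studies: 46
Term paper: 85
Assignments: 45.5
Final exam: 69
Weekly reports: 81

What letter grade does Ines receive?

C

Weighted total:
  Participation 83 × 0.1 = 8.3
  Written exam 100 × 0.11 = 11
  Case studies 46 × 0.06 = 2.76
  Term paper 85 × 0.22 = 18.7
  Assignments 45.5 × 0.08 = 3.64
  Final exam 69 × 0.3 = 20.7
  Weekly reports 81 × 0.13 = 10.53
Sum = 75.63
75.63 is ≥ 72 and < 82 → C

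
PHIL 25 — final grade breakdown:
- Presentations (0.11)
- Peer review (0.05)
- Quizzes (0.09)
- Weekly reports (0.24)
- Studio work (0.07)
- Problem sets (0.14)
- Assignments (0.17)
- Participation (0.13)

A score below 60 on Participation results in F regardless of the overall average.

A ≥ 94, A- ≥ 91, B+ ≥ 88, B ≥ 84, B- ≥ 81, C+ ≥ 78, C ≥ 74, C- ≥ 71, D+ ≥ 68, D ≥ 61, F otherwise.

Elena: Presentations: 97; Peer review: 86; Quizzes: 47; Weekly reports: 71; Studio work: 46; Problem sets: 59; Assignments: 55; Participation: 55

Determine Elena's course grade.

Participation score 55 < 60: minimum not met.
Weighted total:
  Presentations 97 × 0.11 = 10.67
  Peer review 86 × 0.05 = 4.3
  Quizzes 47 × 0.09 = 4.23
  Weekly reports 71 × 0.24 = 17.04
  Studio work 46 × 0.07 = 3.22
  Problem sets 59 × 0.14 = 8.26
  Assignments 55 × 0.17 = 9.35
  Participation 55 × 0.13 = 7.15
Sum = 64.22
Because the Participation minimum was not met, the result is F.

F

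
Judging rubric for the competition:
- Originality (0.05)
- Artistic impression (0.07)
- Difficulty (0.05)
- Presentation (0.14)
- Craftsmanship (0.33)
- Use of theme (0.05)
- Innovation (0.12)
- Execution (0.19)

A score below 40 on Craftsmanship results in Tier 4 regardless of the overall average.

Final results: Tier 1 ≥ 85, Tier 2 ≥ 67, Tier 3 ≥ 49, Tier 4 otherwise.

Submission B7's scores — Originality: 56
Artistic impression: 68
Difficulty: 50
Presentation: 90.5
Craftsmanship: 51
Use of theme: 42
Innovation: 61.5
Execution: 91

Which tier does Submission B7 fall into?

Craftsmanship score 51 ≥ 40: minimum met.
Weighted total:
  Originality 56 × 0.05 = 2.8
  Artistic impression 68 × 0.07 = 4.76
  Difficulty 50 × 0.05 = 2.5
  Presentation 90.5 × 0.14 = 12.67
  Craftsmanship 51 × 0.33 = 16.83
  Use of theme 42 × 0.05 = 2.1
  Innovation 61.5 × 0.12 = 7.38
  Execution 91 × 0.19 = 17.29
Sum = 66.33
66.33 is ≥ 49 and < 67 → Tier 3

Tier 3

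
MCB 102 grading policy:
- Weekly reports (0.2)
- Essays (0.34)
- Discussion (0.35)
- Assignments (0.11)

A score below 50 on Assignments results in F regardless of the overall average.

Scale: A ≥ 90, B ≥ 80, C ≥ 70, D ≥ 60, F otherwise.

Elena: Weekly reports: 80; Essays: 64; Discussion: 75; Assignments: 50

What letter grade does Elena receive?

Assignments score 50 ≥ 50: minimum met.
Weighted total:
  Weekly reports 80 × 0.2 = 16
  Essays 64 × 0.34 = 21.76
  Discussion 75 × 0.35 = 26.25
  Assignments 50 × 0.11 = 5.5
Sum = 69.51
69.51 is ≥ 60 and < 70 → D

D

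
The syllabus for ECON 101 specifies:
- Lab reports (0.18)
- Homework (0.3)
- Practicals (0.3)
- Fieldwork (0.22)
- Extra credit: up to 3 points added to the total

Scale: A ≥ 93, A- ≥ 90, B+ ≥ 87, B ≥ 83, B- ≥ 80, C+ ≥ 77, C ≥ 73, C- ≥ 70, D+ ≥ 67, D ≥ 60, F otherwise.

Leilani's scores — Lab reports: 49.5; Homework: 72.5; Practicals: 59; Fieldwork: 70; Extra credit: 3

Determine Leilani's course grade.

D

Weighted total:
  Lab reports 49.5 × 0.18 = 8.91
  Homework 72.5 × 0.3 = 21.75
  Practicals 59 × 0.3 = 17.7
  Fieldwork 70 × 0.22 = 15.4
Sum = 63.76
Extra credit: 63.76 + 3 = 66.76
66.76 is ≥ 60 and < 67 → D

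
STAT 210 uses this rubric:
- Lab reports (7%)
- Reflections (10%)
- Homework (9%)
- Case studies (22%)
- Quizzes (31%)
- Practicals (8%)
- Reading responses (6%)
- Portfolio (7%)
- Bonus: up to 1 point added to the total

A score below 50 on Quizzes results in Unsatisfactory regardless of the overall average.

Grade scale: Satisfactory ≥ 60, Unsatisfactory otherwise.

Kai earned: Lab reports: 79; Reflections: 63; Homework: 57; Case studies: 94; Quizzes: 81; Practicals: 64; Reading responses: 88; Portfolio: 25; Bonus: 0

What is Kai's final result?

Quizzes score 81 ≥ 50: minimum met.
Weighted total:
  Lab reports 79 × 0.07 = 5.53
  Reflections 63 × 0.1 = 6.3
  Homework 57 × 0.09 = 5.13
  Case studies 94 × 0.22 = 20.68
  Quizzes 81 × 0.31 = 25.11
  Practicals 64 × 0.08 = 5.12
  Reading responses 88 × 0.06 = 5.28
  Portfolio 25 × 0.07 = 1.75
Sum = 74.9
Bonus: 74.9 + 0 = 74.9
74.9 ≥ 60 → Satisfactory

Satisfactory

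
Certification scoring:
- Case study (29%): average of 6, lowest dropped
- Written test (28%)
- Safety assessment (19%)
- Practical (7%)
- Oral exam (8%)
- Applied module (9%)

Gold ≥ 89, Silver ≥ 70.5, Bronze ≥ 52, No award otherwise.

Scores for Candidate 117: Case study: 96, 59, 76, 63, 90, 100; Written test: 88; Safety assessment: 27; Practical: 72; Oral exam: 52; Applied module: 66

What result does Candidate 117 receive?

Bronze

Case study: drop 59 → average of remaining 5 = 425/5 = 85
Weighted total:
  Case study 85 × 0.29 = 24.65
  Written test 88 × 0.28 = 24.64
  Safety assessment 27 × 0.19 = 5.13
  Practical 72 × 0.07 = 5.04
  Oral exam 52 × 0.08 = 4.16
  Applied module 66 × 0.09 = 5.94
Sum = 69.56
69.56 is ≥ 52 and < 70.5 → Bronze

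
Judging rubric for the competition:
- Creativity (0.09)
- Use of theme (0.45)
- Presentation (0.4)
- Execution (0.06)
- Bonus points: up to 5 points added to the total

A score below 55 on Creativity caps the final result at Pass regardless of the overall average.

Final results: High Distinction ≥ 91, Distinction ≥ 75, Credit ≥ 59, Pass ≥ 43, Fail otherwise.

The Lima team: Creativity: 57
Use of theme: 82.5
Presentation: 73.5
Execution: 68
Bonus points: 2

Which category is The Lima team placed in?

Creativity score 57 ≥ 55: minimum met.
Weighted total:
  Creativity 57 × 0.09 = 5.13
  Use of theme 82.5 × 0.45 = 37.125
  Presentation 73.5 × 0.4 = 29.4
  Execution 68 × 0.06 = 4.08
Sum = 75.735
Bonus points: 75.735 + 2 = 77.735
77.735 is ≥ 75 and < 91 → Distinction

Distinction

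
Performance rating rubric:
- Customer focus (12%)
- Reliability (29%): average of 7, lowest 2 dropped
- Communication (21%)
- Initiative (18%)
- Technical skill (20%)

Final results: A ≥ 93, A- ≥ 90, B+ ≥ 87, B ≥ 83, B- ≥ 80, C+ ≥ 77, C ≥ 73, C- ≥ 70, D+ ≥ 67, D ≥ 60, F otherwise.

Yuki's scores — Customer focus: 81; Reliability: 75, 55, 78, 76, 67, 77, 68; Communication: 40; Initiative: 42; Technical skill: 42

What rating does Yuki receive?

F

Reliability: drop 55, 67 → average of remaining 5 = 374/5 = 74.8
Weighted total:
  Customer focus 81 × 0.12 = 9.72
  Reliability 74.8 × 0.29 = 21.692
  Communication 40 × 0.21 = 8.4
  Initiative 42 × 0.18 = 7.56
  Technical skill 42 × 0.2 = 8.4
Sum = 55.772
55.772 < 60 → F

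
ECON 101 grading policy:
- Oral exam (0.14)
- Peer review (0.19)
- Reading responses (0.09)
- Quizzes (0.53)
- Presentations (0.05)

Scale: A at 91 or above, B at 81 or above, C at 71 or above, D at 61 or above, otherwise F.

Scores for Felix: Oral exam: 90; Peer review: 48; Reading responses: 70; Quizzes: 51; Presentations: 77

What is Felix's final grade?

F

Weighted total:
  Oral exam 90 × 0.14 = 12.6
  Peer review 48 × 0.19 = 9.12
  Reading responses 70 × 0.09 = 6.3
  Quizzes 51 × 0.53 = 27.03
  Presentations 77 × 0.05 = 3.85
Sum = 58.9
58.9 < 61 → F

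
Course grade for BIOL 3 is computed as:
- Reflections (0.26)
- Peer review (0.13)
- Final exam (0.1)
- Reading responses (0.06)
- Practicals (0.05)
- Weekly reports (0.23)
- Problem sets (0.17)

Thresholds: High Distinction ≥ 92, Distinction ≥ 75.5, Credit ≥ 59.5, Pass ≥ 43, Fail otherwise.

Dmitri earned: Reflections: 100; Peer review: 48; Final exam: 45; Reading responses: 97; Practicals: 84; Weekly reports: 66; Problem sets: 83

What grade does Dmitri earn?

Weighted total:
  Reflections 100 × 0.26 = 26
  Peer review 48 × 0.13 = 6.24
  Final exam 45 × 0.1 = 4.5
  Reading responses 97 × 0.06 = 5.82
  Practicals 84 × 0.05 = 4.2
  Weekly reports 66 × 0.23 = 15.18
  Problem sets 83 × 0.17 = 14.11
Sum = 76.05
76.05 is ≥ 75.5 and < 92 → Distinction

Distinction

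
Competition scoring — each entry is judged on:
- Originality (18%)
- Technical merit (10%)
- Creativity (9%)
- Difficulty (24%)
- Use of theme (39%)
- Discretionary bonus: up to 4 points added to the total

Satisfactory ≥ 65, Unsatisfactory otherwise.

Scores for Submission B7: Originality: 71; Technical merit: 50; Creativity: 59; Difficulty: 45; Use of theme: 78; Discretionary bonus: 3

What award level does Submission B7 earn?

Satisfactory

Weighted total:
  Originality 71 × 0.18 = 12.78
  Technical merit 50 × 0.1 = 5
  Creativity 59 × 0.09 = 5.31
  Difficulty 45 × 0.24 = 10.8
  Use of theme 78 × 0.39 = 30.42
Sum = 64.31
Discretionary bonus: 64.31 + 3 = 67.31
67.31 ≥ 65 → Satisfactory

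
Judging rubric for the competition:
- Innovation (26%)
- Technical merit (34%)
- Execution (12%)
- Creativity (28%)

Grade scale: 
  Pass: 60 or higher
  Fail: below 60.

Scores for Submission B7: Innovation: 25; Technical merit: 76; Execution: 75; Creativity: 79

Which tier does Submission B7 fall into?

Pass

Weighted total:
  Innovation 25 × 0.26 = 6.5
  Technical merit 76 × 0.34 = 25.84
  Execution 75 × 0.12 = 9
  Creativity 79 × 0.28 = 22.12
Sum = 63.46
63.46 ≥ 60 → Pass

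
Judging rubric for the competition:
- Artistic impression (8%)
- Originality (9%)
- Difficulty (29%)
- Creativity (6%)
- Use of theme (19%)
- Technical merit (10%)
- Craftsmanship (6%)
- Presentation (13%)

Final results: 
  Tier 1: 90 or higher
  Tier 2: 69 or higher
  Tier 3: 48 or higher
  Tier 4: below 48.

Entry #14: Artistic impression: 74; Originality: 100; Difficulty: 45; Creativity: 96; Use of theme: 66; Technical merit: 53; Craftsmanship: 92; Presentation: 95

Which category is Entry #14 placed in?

Tier 2

Weighted total:
  Artistic impression 74 × 0.08 = 5.92
  Originality 100 × 0.09 = 9
  Difficulty 45 × 0.29 = 13.05
  Creativity 96 × 0.06 = 5.76
  Use of theme 66 × 0.19 = 12.54
  Technical merit 53 × 0.1 = 5.3
  Craftsmanship 92 × 0.06 = 5.52
  Presentation 95 × 0.13 = 12.35
Sum = 69.44
69.44 is ≥ 69 and < 90 → Tier 2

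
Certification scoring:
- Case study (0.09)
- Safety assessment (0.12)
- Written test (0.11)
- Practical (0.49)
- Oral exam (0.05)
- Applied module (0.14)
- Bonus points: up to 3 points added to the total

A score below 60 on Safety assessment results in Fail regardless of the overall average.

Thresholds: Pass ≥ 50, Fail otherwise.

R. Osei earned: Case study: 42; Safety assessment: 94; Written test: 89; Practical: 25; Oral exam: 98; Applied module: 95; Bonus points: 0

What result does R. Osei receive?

Pass

Safety assessment score 94 ≥ 60: minimum met.
Weighted total:
  Case study 42 × 0.09 = 3.78
  Safety assessment 94 × 0.12 = 11.28
  Written test 89 × 0.11 = 9.79
  Practical 25 × 0.49 = 12.25
  Oral exam 98 × 0.05 = 4.9
  Applied module 95 × 0.14 = 13.3
Sum = 55.3
Bonus points: 55.3 + 0 = 55.3
55.3 ≥ 50 → Pass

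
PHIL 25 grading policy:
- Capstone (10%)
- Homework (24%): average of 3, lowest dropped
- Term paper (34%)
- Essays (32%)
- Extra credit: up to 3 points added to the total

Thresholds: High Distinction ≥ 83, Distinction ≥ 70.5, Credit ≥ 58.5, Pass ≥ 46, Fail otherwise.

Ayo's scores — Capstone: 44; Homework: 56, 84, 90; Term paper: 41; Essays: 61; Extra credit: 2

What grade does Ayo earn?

Homework: drop 56 → average of remaining 2 = 174/2 = 87
Weighted total:
  Capstone 44 × 0.1 = 4.4
  Homework 87 × 0.24 = 20.88
  Term paper 41 × 0.34 = 13.94
  Essays 61 × 0.32 = 19.52
Sum = 58.74
Extra credit: 58.74 + 2 = 60.74
60.74 is ≥ 58.5 and < 70.5 → Credit

Credit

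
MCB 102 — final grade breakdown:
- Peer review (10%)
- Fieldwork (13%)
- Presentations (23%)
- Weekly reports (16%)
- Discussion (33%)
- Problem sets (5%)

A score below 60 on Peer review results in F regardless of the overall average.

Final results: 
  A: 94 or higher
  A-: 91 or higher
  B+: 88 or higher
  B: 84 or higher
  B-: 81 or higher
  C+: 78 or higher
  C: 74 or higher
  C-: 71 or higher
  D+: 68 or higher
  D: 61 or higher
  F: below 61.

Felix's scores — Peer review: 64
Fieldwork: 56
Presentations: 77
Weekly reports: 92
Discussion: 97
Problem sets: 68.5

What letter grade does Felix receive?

Peer review score 64 ≥ 60: minimum met.
Weighted total:
  Peer review 64 × 0.1 = 6.4
  Fieldwork 56 × 0.13 = 7.28
  Presentations 77 × 0.23 = 17.71
  Weekly reports 92 × 0.16 = 14.72
  Discussion 97 × 0.33 = 32.01
  Problem sets 68.5 × 0.05 = 3.425
Sum = 81.545
81.545 is ≥ 81 and < 84 → B-

B-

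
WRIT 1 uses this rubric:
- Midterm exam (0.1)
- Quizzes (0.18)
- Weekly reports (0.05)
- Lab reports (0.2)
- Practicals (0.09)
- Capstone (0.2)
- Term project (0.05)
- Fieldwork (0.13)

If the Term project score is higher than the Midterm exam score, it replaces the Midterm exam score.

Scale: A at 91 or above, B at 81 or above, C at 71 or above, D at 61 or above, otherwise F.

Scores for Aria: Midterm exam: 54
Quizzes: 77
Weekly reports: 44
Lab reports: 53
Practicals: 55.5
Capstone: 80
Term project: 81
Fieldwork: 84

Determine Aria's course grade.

Term project (81) > Midterm exam (54), so Midterm exam counts as 81.
Weighted total:
  Midterm exam 81 × 0.1 = 8.1
  Quizzes 77 × 0.18 = 13.86
  Weekly reports 44 × 0.05 = 2.2
  Lab reports 53 × 0.2 = 10.6
  Practicals 55.5 × 0.09 = 4.995
  Capstone 80 × 0.2 = 16
  Term project 81 × 0.05 = 4.05
  Fieldwork 84 × 0.13 = 10.92
Sum = 70.725
70.725 is ≥ 61 and < 71 → D

D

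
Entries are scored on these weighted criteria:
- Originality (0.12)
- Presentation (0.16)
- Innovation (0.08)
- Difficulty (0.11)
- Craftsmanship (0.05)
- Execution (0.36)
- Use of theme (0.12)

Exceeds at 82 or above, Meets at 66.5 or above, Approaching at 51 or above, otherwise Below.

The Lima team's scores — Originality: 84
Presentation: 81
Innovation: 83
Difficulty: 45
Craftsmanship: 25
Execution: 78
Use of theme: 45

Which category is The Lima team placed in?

Meets

Weighted total:
  Originality 84 × 0.12 = 10.08
  Presentation 81 × 0.16 = 12.96
  Innovation 83 × 0.08 = 6.64
  Difficulty 45 × 0.11 = 4.95
  Craftsmanship 25 × 0.05 = 1.25
  Execution 78 × 0.36 = 28.08
  Use of theme 45 × 0.12 = 5.4
Sum = 69.36
69.36 is ≥ 66.5 and < 82 → Meets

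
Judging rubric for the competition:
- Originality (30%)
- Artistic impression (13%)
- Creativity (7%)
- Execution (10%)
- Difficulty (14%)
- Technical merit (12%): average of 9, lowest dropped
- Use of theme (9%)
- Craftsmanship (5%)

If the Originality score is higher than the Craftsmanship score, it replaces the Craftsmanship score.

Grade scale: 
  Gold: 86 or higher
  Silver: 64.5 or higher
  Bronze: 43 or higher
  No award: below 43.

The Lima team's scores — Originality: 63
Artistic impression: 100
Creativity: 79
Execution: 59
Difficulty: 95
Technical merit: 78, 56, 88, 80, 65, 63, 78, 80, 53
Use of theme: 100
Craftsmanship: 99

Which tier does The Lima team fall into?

Silver

Technical merit: drop 53 → average of remaining 8 = 588/8 = 73.5
Originality (63) ≤ Craftsmanship (99), so Craftsmanship stays at 99.
Weighted total:
  Originality 63 × 0.3 = 18.9
  Artistic impression 100 × 0.13 = 13
  Creativity 79 × 0.07 = 5.53
  Execution 59 × 0.1 = 5.9
  Difficulty 95 × 0.14 = 13.3
  Technical merit 73.5 × 0.12 = 8.82
  Use of theme 100 × 0.09 = 9
  Craftsmanship 99 × 0.05 = 4.95
Sum = 79.4
79.4 is ≥ 64.5 and < 86 → Silver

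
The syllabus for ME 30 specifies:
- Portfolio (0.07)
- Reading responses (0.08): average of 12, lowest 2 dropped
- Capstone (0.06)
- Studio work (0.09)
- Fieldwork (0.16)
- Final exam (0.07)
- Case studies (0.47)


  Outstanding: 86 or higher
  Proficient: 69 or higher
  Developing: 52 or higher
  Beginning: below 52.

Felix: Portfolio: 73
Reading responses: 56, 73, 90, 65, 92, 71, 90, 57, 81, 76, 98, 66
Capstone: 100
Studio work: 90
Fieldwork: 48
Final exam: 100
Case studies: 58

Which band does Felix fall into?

Reading responses: drop 56, 57 → average of remaining 10 = 802/10 = 80.2
Weighted total:
  Portfolio 73 × 0.07 = 5.11
  Reading responses 80.2 × 0.08 = 6.416
  Capstone 100 × 0.06 = 6
  Studio work 90 × 0.09 = 8.1
  Fieldwork 48 × 0.16 = 7.68
  Final exam 100 × 0.07 = 7
  Case studies 58 × 0.47 = 27.26
Sum = 67.566
67.566 is ≥ 52 and < 69 → Developing

Developing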